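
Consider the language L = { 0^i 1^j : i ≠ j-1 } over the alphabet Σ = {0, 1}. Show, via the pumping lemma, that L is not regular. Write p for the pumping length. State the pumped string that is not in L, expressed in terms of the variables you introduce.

0^{p+p!} 1^{p+p!+1}

Toward a contradiction, assume L is regular with pumping length p.
Choose w = 0^p 1^{p+p!+1}. Since p ≠ (p+p!+1)-1 = p+p!, w ∈ L; and |w| ≥ p.
By the pumping lemma, w = xyz with |xy| ≤ p and |y| > 0.
Since the first p symbols of w are all 0's and |xy| ≤ p, y lies entirely in the leading 0-block: y = 0^k for some k with 1 ≤ k ≤ p.
Since 1 ≤ k ≤ p, k divides p!; set t = 1 + p!/k. Then xy^t z has p + (p!/k)·k = p + p! copies of 0. Now the 0-count is p+p! and (1-count)-1 = (p+p!+1)-1 = p+p!, so i ≠ j-1 fails. So xy^t z = 0^{p+p!} 1^{p+p!+1} ∉ L.
This is a contradiction; hence L is not regular.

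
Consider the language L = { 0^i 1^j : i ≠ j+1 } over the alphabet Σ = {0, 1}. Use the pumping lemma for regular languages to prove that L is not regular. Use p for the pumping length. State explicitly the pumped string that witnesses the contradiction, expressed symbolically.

Assume L is regular. Let p be the pumping length given by the pumping lemma.
Choose w = 0^p 1^{p+p!-1}. Since p ≠ (p+p!-1)+1 = p+p!, w ∈ L; and |w| ≥ p.
By the pumping lemma, w = xyz with |xy| ≤ p and |y| > 0.
Since the first p symbols of w are all 0's and |xy| ≤ p, y lies entirely in the leading 0-block: y = 0^k for some k with 1 ≤ k ≤ p.
Since 1 ≤ k ≤ p, k divides p!; set t = 1 + p!/k. Then xy^t z has p + (p!/k)·k = p + p! copies of 0. Now the 0-count is p+p! and (1-count)+1 = (p+p!-1)+1 = p+p!, so i ≠ j+1 fails. So xy^t z = 0^{p+p!} 1^{p+p!-1} ∉ L.
Contradiction. Therefore L is not regular.

0^{p+p!} 1^{p+p!-1}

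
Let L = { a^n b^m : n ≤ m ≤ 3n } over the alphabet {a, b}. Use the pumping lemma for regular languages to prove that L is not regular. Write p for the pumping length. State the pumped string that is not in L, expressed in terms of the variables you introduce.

Suppose for contradiction that L is regular, and let p be the pumping length.
Take w = a^p b^p ∈ L (since p ≤ p ≤ 3p), with |w| = 2p ≥ p.
By the pumping lemma, w = xyz with |xy| ≤ p and |y| ≥ 1.
The first p characters of w are a's, so xy (and hence y) consists only of a's. Write y = a^k, 1 ≤ k ≤ p.
Pump with i = 2: xy^2z = a^{p+k} b^p. Now n = p+k > p = m, so the condition n ≤ m fails. Thus xy^2z ∉ L.
This contradicts the pumping lemma, so L is not regular.

a^{p+k} b^p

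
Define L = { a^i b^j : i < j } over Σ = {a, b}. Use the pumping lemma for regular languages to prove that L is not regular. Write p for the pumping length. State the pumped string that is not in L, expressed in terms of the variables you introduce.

a^{p+k} b^{p+1}

Toward a contradiction, assume L is regular with pumping length p.
Choose w = a^p b^{p+1} ∈ L, with |w| = 2p+1 ≥ p.
The pumping lemma gives a decomposition w = xyz where |xy| ≤ p and y is nonempty.
Since the first p symbols of w are all a's and |xy| ≤ p, y lies entirely in the leading a-block: y = a^k for some k with 1 ≤ k ≤ p.
Consider xy^2z = a^{p+k} b^{p+1}. Since k ≥ 1, the a-count p+k is at least p+1, so i < j fails; thus xy^2z ∉ L.
Contradiction. Therefore L is not regular.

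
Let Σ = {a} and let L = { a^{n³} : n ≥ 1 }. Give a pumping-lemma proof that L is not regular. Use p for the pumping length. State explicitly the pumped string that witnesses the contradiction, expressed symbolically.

Toward a contradiction, assume L is regular with pumping length p.
Take w = a^{p³} ∈ L with |w| = p³ ≥ p.
By the pumping lemma, w = xyz with |xy| ≤ p and |y| > 0.
Then y = a^k for some k with 1 ≤ k ≤ p.
Pump with i = 2: xy^2z = a^{p³+k}. Since 1 ≤ k ≤ p, p³ < p³+k ≤ p³+p < p³+3p²+3p+1 = (p+1)³, so p³+k is not a perfect cube. So xy^2z ∉ L.
This is a contradiction; hence L is not regular.

a^{p³+k}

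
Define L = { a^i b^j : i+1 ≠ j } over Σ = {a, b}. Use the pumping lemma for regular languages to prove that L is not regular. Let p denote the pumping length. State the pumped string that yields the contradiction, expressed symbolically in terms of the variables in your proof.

a^{p+p!} b^{p+p!+1}

Assume L is regular. Let p be the pumping length given by the pumping lemma.
Choose w = a^p b^{p+p!+1}. Since p ≠ (p+p!+1)-1 = p+p!, w ∈ L; and |w| ≥ p.
By the pumping lemma, w = xyz with |xy| ≤ p and |y| ≥ 1.
The first p characters of w are a's, so xy (and hence y) consists only of a's. Write y = a^k, 1 ≤ k ≤ p.
Since 1 ≤ k ≤ p, k divides p!; set t = 1 + p!/k. Then xy^t z has p + (p!/k)·k = p + p! copies of a. Now the a-count is p+p! and (b-count)-1 = (p+p!+1)-1 = p+p!, so i+1 ≠ j fails. So xy^t z = a^{p+p!} b^{p+p!+1} ∉ L.
This contradicts the pumping lemma, so L is not regular.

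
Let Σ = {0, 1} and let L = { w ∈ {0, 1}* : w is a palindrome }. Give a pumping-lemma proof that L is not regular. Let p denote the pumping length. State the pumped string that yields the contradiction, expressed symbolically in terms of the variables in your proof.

0^{p+k} 1 0^p

Suppose for contradiction that L is regular, and let p be the pumping length.
Take w = 0^p 1 0^p, a palindrome of length 2p+1 ≥ p.
The pumping lemma gives a decomposition w = xyz where |xy| ≤ p and y is nonempty.
The first p characters of w are 0's, so xy (and hence y) consists only of 0's. Write y = 0^k, 1 ≤ k ≤ p.
Pump with i = 2: xy^2z = 0^{p+k} 1 0^p. Its reverse is 0^p 1 0^{p+k}, which differs from xy^2z since k ≥ 1. So xy^2z is not a palindrome and xy^2z ∉ L.
Contradiction. Therefore L is not regular.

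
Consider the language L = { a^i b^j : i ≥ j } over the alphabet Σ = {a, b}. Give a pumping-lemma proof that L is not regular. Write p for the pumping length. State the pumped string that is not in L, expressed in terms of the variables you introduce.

Assume L is regular; let p be its pumping constant.
Choose w = a^p b^p ∈ L, with |w| = 2p ≥ p.
By the pumping lemma, w = xyz with |xy| ≤ p and |y| > 0.
The first p characters of w are a's, so xy (and hence y) consists only of a's. Write y = a^k, 1 ≤ k ≤ p.
Consider xy^0z = xz = a^{p-k} b^p. Since k ≥ 1, the a-count p-k is less than p, so i ≥ j fails; thus xz ∉ L.
This is a contradiction; hence L is not regular.

a^{p-k} b^p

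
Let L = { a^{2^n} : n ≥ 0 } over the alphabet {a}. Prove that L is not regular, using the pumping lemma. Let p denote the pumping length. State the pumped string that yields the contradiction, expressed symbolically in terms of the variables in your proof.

Assume L is regular. Let p be the pumping length given by the pumping lemma.
Take w = a^{2^p} ∈ L with |w| = 2^p ≥ p.
Write w = xyz as guaranteed by the lemma, with |xy| ≤ p and y is nonempty.
Then y = a^k for some k with 1 ≤ k ≤ p.
Pump with i = 2: xy^2z = a^{2^p+k}. Since 1 ≤ k ≤ p < 2^p, we have 2^p < 2^p+k < 2^{p+1}, so 2^p+k is not a power of 2. So xy^2z ∉ L.
This contradicts the pumping lemma, so L is not regular.

a^{2^p+k}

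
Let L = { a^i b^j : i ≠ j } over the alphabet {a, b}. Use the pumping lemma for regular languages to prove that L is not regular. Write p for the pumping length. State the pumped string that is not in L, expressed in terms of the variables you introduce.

a^{p+p!} b^{p+p!}

Assume L is regular; let p be its pumping constant.
Choose w = a^p b^{p+p!}. Since p ≠ p+p!, w ∈ L; and |w| ≥ p.
By the pumping lemma, w = xyz with |xy| ≤ p and |y| ≥ 1.
Because |xy| ≤ p and w begins with p copies of a, we have y = a^k with 1 ≤ k ≤ p.
Since 1 ≤ k ≤ p, k divides p!; set t = 1 + p!/k. Then xy^t z has p + (p!/k)·k = p + p! copies of a. Now the a-count equals the b-count, so i ≠ j fails. So xy^t z = a^{p+p!} b^{p+p!} ∉ L.
This contradicts the pumping lemma, so L is not regular.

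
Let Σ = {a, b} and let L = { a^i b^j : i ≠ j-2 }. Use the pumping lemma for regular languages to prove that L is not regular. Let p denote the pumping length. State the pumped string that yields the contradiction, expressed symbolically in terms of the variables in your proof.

Assume L is regular. Let p be the pumping length given by the pumping lemma.
Choose w = a^p b^{p+p!+2}. Since p ≠ (p+p!+2)-2 = p+p!, w ∈ L; and |w| ≥ p.
Write w = xyz as guaranteed by the lemma, with |xy| ≤ p and y is nonempty.
Because |xy| ≤ p and w begins with p copies of a, we have y = a^k with 1 ≤ k ≤ p.
Since 1 ≤ k ≤ p, k divides p!; set t = 1 + p!/k. Then xy^t z has p + (p!/k)·k = p + p! copies of a. Now the a-count is p+p! and (b-count)-2 = (p+p!+2)-2 = p+p!, so i ≠ j-2 fails. So xy^t z = a^{p+p!} b^{p+p!+2} ∉ L.
This contradicts the pumping lemma, so L is not regular.

a^{p+p!} b^{p+p!+2}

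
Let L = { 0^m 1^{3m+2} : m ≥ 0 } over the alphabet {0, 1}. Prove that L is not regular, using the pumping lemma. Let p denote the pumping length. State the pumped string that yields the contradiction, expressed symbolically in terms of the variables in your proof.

0^{p+k} 1^{3p+2}

Assume L is regular. Let p be the pumping length given by the pumping lemma.
Let w = 0^p 1^{3p+2} ∈ L; note |w| = 4p+2 ≥ p.
Write w = xyz as guaranteed by the lemma, with |xy| ≤ p and |y| ≥ 1.
The first p characters of w are 0's, so xy (and hence y) consists only of 0's. Write y = 0^k, 1 ≤ k ≤ p.
Pump with i = 2: xy^2z = 0^{p+k} 1^{3p+2}. For this to lie in L we would need 3p+2 = 3(p+k)+2, which forces k = 0. But k ≥ 1, so xy^2z ∉ L.
Contradiction. Therefore L is not regular.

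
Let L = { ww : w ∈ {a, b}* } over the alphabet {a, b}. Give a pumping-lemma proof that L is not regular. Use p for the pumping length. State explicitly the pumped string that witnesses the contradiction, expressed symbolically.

Suppose for contradiction that L is regular, and let p be the pumping length.
Take w = a^p b^p a^p b^p = uu where u = a^pb^p; then w ∈ L and |w| = 4p ≥ p.
By the pumping lemma, w = xyz with |xy| ≤ p and |y| > 0.
The first p characters of w are a's, so xy (and hence y) consists only of a's. Write y = a^k, 1 ≤ k ≤ p.
Pump with i = 2: xy^2z = a^{p+k} b^p a^p b^p, of length 4p+k. Suppose this equals vv. The string starts with a and ends with b, so v does too; thus the boundary between the two copies of v is a b→a transition. There is exactly one such transition, at position 2p+k, so |v| = 2p+k and |vv| = 4p+2k ≠ 4p+k since k ≥ 1. So xy^2z ∉ L.
This contradicts the pumping lemma, so L is not regular.

a^{p+k} b^p a^p b^p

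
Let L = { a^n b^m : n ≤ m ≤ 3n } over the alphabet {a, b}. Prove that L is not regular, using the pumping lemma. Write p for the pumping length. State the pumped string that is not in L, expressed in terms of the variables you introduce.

Assume L is regular; let p be its pumping constant.
Take w = a^p b^p ∈ L (since p ≤ p ≤ 3p), with |w| = 2p ≥ p.
By the pumping lemma, w = xyz with |xy| ≤ p and |y| > 0.
The first p characters of w are a's, so xy (and hence y) consists only of a's. Write y = a^k, 1 ≤ k ≤ p.
Pump with i = 2: xy^2z = a^{p+k} b^p. Now n = p+k > p = m, so the condition n ≤ m fails. Thus xy^2z ∉ L.
This is a contradiction; hence L is not regular.

a^{p+k} b^p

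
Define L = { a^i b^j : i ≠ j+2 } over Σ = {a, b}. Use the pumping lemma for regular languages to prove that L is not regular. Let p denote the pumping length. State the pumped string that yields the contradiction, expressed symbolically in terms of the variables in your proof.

a^{p+p!} b^{p+p!-2}

Assume L is regular. Let p be the pumping length given by the pumping lemma.
Choose w = a^p b^{p+p!-2}. Since p ≠ (p+p!-2)+2 = p+p!, w ∈ L; and |w| ≥ p.
Write w = xyz as guaranteed by the lemma, with |xy| ≤ p and y is nonempty.
The first p characters of w are a's, so xy (and hence y) consists only of a's. Write y = a^k, 1 ≤ k ≤ p.
Since 1 ≤ k ≤ p, k divides p!; set t = 1 + p!/k. Then xy^t z has p + (p!/k)·k = p + p! copies of a. Now the a-count is p+p! and (b-count)+2 = (p+p!-2)+2 = p+p!, so i ≠ j+2 fails. So xy^t z = a^{p+p!} b^{p+p!-2} ∉ L.
This contradicts the pumping lemma, so L is not regular.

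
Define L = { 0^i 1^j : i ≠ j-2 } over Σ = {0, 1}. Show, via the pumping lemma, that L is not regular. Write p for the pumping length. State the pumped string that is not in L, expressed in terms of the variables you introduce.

Toward a contradiction, assume L is regular with pumping length p.
Choose w = 0^p 1^{p+p!+2}. Since p ≠ (p+p!+2)-2 = p+p!, w ∈ L; and |w| ≥ p.
Write w = xyz as guaranteed by the lemma, with |xy| ≤ p and |y| > 0.
Because |xy| ≤ p and w begins with p copies of 0, we have y = 0^k with 1 ≤ k ≤ p.
Since 1 ≤ k ≤ p, k divides p!; set t = 1 + p!/k. Then xy^t z has p + (p!/k)·k = p + p! copies of 0. Now the 0-count is p+p! and (1-count)-2 = (p+p!+2)-2 = p+p!, so i ≠ j-2 fails. So xy^t z = 0^{p+p!} 1^{p+p!+2} ∉ L.
This is a contradiction; hence L is not regular.

0^{p+p!} 1^{p+p!+2}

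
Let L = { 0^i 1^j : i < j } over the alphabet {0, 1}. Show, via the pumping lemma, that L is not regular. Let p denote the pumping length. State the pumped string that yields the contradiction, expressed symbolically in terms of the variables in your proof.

Assume L is regular. Let p be the pumping length given by the pumping lemma.
Choose w = 0^p 1^{p+1} ∈ L, with |w| = 2p+1 ≥ p.
The pumping lemma gives a decomposition w = xyz where |xy| ≤ p and |y| ≥ 1.
The first p characters of w are 0's, so xy (and hence y) consists only of 0's. Write y = 0^k, 1 ≤ k ≤ p.
Consider xy^2z = 0^{p+k} 1^{p+1}. Since k ≥ 1, the 0-count p+k is at least p+1, so i < j fails; thus xy^2z ∉ L.
This is a contradiction; hence L is not regular.

0^{p+k} 1^{p+1}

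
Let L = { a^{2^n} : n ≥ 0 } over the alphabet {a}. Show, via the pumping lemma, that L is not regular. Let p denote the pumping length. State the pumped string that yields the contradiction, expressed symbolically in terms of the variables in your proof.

a^{2^p+k}

Suppose for contradiction that L is regular, and let p be the pumping length.
Take w = a^{2^p} ∈ L with |w| = 2^p ≥ p.
The pumping lemma gives a decomposition w = xyz where |xy| ≤ p and y is nonempty.
Then y = a^k for some k with 1 ≤ k ≤ p.
Pump with i = 2: xy^2z = a^{2^p+k}. Since 1 ≤ k ≤ p < 2^p, we have 2^p < 2^p+k < 2^{p+1}, so 2^p+k is not a power of 2. So xy^2z ∉ L.
This contradicts the pumping lemma, so L is not regular.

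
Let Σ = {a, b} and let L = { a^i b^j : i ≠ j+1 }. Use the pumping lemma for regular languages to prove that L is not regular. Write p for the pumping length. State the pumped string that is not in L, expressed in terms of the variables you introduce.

a^{p+p!} b^{p+p!-1}

Toward a contradiction, assume L is regular with pumping length p.
Choose w = a^p b^{p+p!-1}. Since p ≠ (p+p!-1)+1 = p+p!, w ∈ L; and |w| ≥ p.
Write w = xyz as guaranteed by the lemma, with |xy| ≤ p and |y| ≥ 1.
Because |xy| ≤ p and w begins with p copies of a, we have y = a^k with 1 ≤ k ≤ p.
Since 1 ≤ k ≤ p, k divides p!; set t = 1 + p!/k. Then xy^t z has p + (p!/k)·k = p + p! copies of a. Now the a-count is p+p! and (b-count)+1 = (p+p!-1)+1 = p+p!, so i ≠ j+1 fails. So xy^t z = a^{p+p!} b^{p+p!-1} ∉ L.
This is a contradiction; hence L is not regular.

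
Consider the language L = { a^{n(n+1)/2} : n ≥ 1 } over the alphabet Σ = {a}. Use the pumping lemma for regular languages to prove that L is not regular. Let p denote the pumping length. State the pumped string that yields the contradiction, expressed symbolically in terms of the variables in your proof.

a^{p(p+1)/2+k}

Assume L is regular. Let p be the pumping length given by the pumping lemma.
Take w = a^{p(p+1)/2} ∈ L with |w| = p(p+1)/2 ≥ p.
The pumping lemma gives a decomposition w = xyz where |xy| ≤ p and y is nonempty.
Then y = a^k for some k with 1 ≤ k ≤ p.
Pump with i = 2: xy^2z = a^{p(p+1)/2+k}. Since 1 ≤ k ≤ p, p(p+1)/2 < p(p+1)/2+k ≤ p(p+1)/2+p < (p+1)(p+2)/2, so p(p+1)/2+k is strictly between consecutive triangular numbers. So xy^2z ∉ L.
Contradiction. Therefore L is not regular.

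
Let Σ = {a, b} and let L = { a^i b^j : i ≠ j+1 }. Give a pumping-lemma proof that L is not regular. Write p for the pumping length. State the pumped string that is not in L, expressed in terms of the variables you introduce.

a^{p+p!} b^{p+p!-1}

Assume L is regular; let p be its pumping constant.
Choose w = a^p b^{p+p!-1}. Since p ≠ (p+p!-1)+1 = p+p!, w ∈ L; and |w| ≥ p.
The pumping lemma gives a decomposition w = xyz where |xy| ≤ p and y is nonempty.
Since the first p symbols of w are all a's and |xy| ≤ p, y lies entirely in the leading a-block: y = a^k for some k with 1 ≤ k ≤ p.
Since 1 ≤ k ≤ p, k divides p!; set t = 1 + p!/k. Then xy^t z has p + (p!/k)·k = p + p! copies of a. Now the a-count is p+p! and (b-count)+1 = (p+p!-1)+1 = p+p!, so i ≠ j+1 fails. So xy^t z = a^{p+p!} b^{p+p!-1} ∉ L.
This contradicts the pumping lemma, so L is not regular.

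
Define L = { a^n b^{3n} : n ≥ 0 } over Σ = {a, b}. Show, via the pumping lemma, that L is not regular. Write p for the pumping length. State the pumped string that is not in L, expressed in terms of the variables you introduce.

a^{p+k} b^{3p}

Toward a contradiction, assume L is regular with pumping length p.
Take w = a^p b^{3p}. Then w ∈ L and |w| = 4p ≥ p.
By the pumping lemma, w = xyz with |xy| ≤ p and |y| > 0.
The first p characters of w are a's, so xy (and hence y) consists only of a's. Write y = a^k, 1 ≤ k ≤ p.
Pump with i = 2: xy^2z = a^{p+k} b^{3p}. For this to lie in L we would need 3p = 3(p+k), which forces k = 0. But k ≥ 1, so xy^2z ∉ L.
This contradicts the pumping lemma, so L is not regular.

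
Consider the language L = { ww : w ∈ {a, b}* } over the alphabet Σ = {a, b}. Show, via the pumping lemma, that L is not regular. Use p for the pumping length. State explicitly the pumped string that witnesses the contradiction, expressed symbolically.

Assume L is regular; let p be its pumping constant.
Take w = a^p b^p a^p b^p = uu where u = a^pb^p; then w ∈ L and |w| = 4p ≥ p.
Write w = xyz as guaranteed by the lemma, with |xy| ≤ p and y is nonempty.
The first p characters of w are a's, so xy (and hence y) consists only of a's. Write y = a^k, 1 ≤ k ≤ p.
Pump with i = 2: xy^2z = a^{p+k} b^p a^p b^p, of length 4p+k. Suppose this equals vv. The string starts with a and ends with b, so v does too; thus the boundary between the two copies of v is a b→a transition. There is exactly one such transition, at position 2p+k, so |v| = 2p+k and |vv| = 4p+2k ≠ 4p+k since k ≥ 1. So xy^2z ∉ L.
Contradiction. Therefore L is not regular.

a^{p+k} b^p a^p b^p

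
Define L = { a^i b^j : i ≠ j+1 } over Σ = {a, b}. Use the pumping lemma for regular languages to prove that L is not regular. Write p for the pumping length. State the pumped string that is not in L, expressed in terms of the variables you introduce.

Assume L is regular. Let p be the pumping length given by the pumping lemma.
Choose w = a^p b^{p+p!-1}. Since p ≠ (p+p!-1)+1 = p+p!, w ∈ L; and |w| ≥ p.
By the pumping lemma, w = xyz with |xy| ≤ p and y is nonempty.
Because |xy| ≤ p and w begins with p copies of a, we have y = a^k with 1 ≤ k ≤ p.
Since 1 ≤ k ≤ p, k divides p!; set t = 1 + p!/k. Then xy^t z has p + (p!/k)·k = p + p! copies of a. Now the a-count is p+p! and (b-count)+1 = (p+p!-1)+1 = p+p!, so i ≠ j+1 fails. So xy^t z = a^{p+p!} b^{p+p!-1} ∉ L.
Contradiction. Therefore L is not regular.

a^{p+p!} b^{p+p!-1}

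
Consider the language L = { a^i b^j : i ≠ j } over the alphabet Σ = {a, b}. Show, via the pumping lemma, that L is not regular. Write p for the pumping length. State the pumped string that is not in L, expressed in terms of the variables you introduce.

Assume L is regular. Let p be the pumping length given by the pumping lemma.
Choose w = a^p b^{p+p!}. Since p ≠ p+p!, w ∈ L; and |w| ≥ p.
By the pumping lemma, w = xyz with |xy| ≤ p and y is nonempty.
Since the first p symbols of w are all a's and |xy| ≤ p, y lies entirely in the leading a-block: y = a^k for some k with 1 ≤ k ≤ p.
Since 1 ≤ k ≤ p, k divides p!; set t = 1 + p!/k. Then xy^t z has p + (p!/k)·k = p + p! copies of a. Now the a-count equals the b-count, so i ≠ j fails. So xy^t z = a^{p+p!} b^{p+p!} ∉ L.
Contradiction. Therefore L is not regular.

a^{p+p!} b^{p+p!}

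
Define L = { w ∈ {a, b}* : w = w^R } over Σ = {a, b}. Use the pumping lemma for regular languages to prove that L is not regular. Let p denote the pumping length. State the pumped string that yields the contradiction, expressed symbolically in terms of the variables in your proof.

a^{p+k} b a^p

Suppose for contradiction that L is regular, and let p be the pumping length.
Take w = a^p b a^p, a palindrome of length 2p+1 ≥ p.
Write w = xyz as guaranteed by the lemma, with |xy| ≤ p and y is nonempty.
The first p characters of w are a's, so xy (and hence y) consists only of a's. Write y = a^k, 1 ≤ k ≤ p.
Pump with i = 2: xy^2z = a^{p+k} b a^p. Its reverse is a^p b a^{p+k}, which differs from xy^2z since k ≥ 1. So xy^2z is not a palindrome and xy^2z ∉ L.
Contradiction. Therefore L is not regular.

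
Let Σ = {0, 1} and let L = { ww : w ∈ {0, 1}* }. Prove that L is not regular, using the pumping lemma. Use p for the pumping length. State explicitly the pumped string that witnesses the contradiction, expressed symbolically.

Suppose for contradiction that L is regular, and let p be the pumping length.
Take w = 0^p 1^p 0^p 1^p = uu where u = 0^p1^p; then w ∈ L and |w| = 4p ≥ p.
Write w = xyz as guaranteed by the lemma, with |xy| ≤ p and |y| ≥ 1.
The first p characters of w are 0's, so xy (and hence y) consists only of 0's. Write y = 0^k, 1 ≤ k ≤ p.
Pump with i = 2: xy^2z = 0^{p+k} 1^p 0^p 1^p, of length 4p+k. Suppose this equals vv. The string starts with 0 and ends with 1, so v does too; thus the boundary between the two copies of v is a 1→0 transition. There is exactly one such transition, at position 2p+k, so |v| = 2p+k and |vv| = 4p+2k ≠ 4p+k since k ≥ 1. So xy^2z ∉ L.
This contradicts the pumping lemma, so L is not regular.

0^{p+k} 1^p 0^p 1^p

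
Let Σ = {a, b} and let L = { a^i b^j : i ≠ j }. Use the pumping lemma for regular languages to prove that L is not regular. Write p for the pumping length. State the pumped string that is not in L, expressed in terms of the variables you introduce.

a^{p+p!} b^{p+p!}

Assume L is regular; let p be its pumping constant.
Choose w = a^p b^{p+p!}. Since p ≠ p+p!, w ∈ L; and |w| ≥ p.
By the pumping lemma, w = xyz with |xy| ≤ p and |y| ≥ 1.
Because |xy| ≤ p and w begins with p copies of a, we have y = a^k with 1 ≤ k ≤ p.
Since 1 ≤ k ≤ p, k divides p!; set t = 1 + p!/k. Then xy^t z has p + (p!/k)·k = p + p! copies of a. Now the a-count equals the b-count, so i ≠ j fails. So xy^t z = a^{p+p!} b^{p+p!} ∉ L.
This is a contradiction; hence L is not regular.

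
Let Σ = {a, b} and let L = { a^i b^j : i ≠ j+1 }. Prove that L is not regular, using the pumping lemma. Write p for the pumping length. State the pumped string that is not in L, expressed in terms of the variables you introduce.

Assume L is regular; let p be its pumping constant.
Choose w = a^p b^{p+p!-1}. Since p ≠ (p+p!-1)+1 = p+p!, w ∈ L; and |w| ≥ p.
Write w = xyz as guaranteed by the lemma, with |xy| ≤ p and y is nonempty.
Because |xy| ≤ p and w begins with p copies of a, we have y = a^k with 1 ≤ k ≤ p.
Since 1 ≤ k ≤ p, k divides p!; set t = 1 + p!/k. Then xy^t z has p + (p!/k)·k = p + p! copies of a. Now the a-count is p+p! and (b-count)+1 = (p+p!-1)+1 = p+p!, so i ≠ j+1 fails. So xy^t z = a^{p+p!} b^{p+p!-1} ∉ L.
This contradicts the pumping lemma, so L is not regular.

a^{p+p!} b^{p+p!-1}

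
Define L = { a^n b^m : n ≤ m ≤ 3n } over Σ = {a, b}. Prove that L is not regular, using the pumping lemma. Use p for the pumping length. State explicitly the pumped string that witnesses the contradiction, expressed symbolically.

a^{p+k} b^p

Toward a contradiction, assume L is regular with pumping length p.
Take w = a^p b^p ∈ L (since p ≤ p ≤ 3p), with |w| = 2p ≥ p.
By the pumping lemma, w = xyz with |xy| ≤ p and |y| ≥ 1.
Since the first p symbols of w are all a's and |xy| ≤ p, y lies entirely in the leading a-block: y = a^k for some k with 1 ≤ k ≤ p.
Pump with i = 2: xy^2z = a^{p+k} b^p. Now n = p+k > p = m, so the condition n ≤ m fails. Thus xy^2z ∉ L.
Contradiction. Therefore L is not regular.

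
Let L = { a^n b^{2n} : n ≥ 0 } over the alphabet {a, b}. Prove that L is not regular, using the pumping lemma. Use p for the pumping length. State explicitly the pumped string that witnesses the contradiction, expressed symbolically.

Suppose for contradiction that L is regular, and let p be the pumping length.
Let w = a^p b^{2p} ∈ L; note |w| = 3p ≥ p.
Write w = xyz as guaranteed by the lemma, with |xy| ≤ p and |y| > 0.
Because |xy| ≤ p and w begins with p copies of a, we have y = a^k with 1 ≤ k ≤ p.
Pump with i = 2: xy^2z = a^{p+k} b^{2p}. For this to lie in L we would need 2p = 2(p+k), which forces k = 0. But k ≥ 1, so xy^2z ∉ L.
Contradiction. Therefore L is not regular.

a^{p+k} b^{2p}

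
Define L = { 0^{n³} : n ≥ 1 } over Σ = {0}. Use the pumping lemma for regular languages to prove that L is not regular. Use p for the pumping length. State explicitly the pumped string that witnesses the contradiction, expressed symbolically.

Assume L is regular. Let p be the pumping length given by the pumping lemma.
Take w = 0^{p³} ∈ L with |w| = p³ ≥ p.
Write w = xyz as guaranteed by the lemma, with |xy| ≤ p and |y| > 0.
Then y = 0^k for some k with 1 ≤ k ≤ p.
Pump with i = 2: xy^2z = 0^{p³+k}. Since 1 ≤ k ≤ p, p³ < p³+k ≤ p³+p < p³+3p²+3p+1 = (p+1)³, so p³+k is not a perfect cube. So xy^2z ∉ L.
This contradicts the pumping lemma, so L is not regular.

0^{p³+k}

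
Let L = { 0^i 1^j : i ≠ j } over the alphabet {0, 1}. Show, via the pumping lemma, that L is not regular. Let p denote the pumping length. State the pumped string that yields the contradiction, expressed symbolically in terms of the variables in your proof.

Assume L is regular. Let p be the pumping length given by the pumping lemma.
Choose w = 0^p 1^{p+p!}. Since p ≠ p+p!, w ∈ L; and |w| ≥ p.
Write w = xyz as guaranteed by the lemma, with |xy| ≤ p and |y| ≥ 1.
Because |xy| ≤ p and w begins with p copies of 0, we have y = 0^k with 1 ≤ k ≤ p.
Since 1 ≤ k ≤ p, k divides p!; set t = 1 + p!/k. Then xy^t z has p + (p!/k)·k = p + p! copies of 0. Now the 0-count equals the 1-count, so i ≠ j fails. So xy^t z = 0^{p+p!} 1^{p+p!} ∉ L.
This contradicts the pumping lemma, so L is not regular.

0^{p+p!} 1^{p+p!}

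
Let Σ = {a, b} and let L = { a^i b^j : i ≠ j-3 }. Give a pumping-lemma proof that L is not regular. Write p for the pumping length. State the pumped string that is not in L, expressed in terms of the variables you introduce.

a^{p+p!} b^{p+p!+3}

Suppose for contradiction that L is regular, and let p be the pumping length.
Choose w = a^p b^{p+p!+3}. Since p ≠ (p+p!+3)-3 = p+p!, w ∈ L; and |w| ≥ p.
The pumping lemma gives a decomposition w = xyz where |xy| ≤ p and |y| ≥ 1.
Because |xy| ≤ p and w begins with p copies of a, we have y = a^k with 1 ≤ k ≤ p.
Since 1 ≤ k ≤ p, k divides p!; set t = 1 + p!/k. Then xy^t z has p + (p!/k)·k = p + p! copies of a. Now the a-count is p+p! and (b-count)-3 = (p+p!+3)-3 = p+p!, so i ≠ j-3 fails. So xy^t z = a^{p+p!} b^{p+p!+3} ∉ L.
This contradicts the pumping lemma, so L is not regular.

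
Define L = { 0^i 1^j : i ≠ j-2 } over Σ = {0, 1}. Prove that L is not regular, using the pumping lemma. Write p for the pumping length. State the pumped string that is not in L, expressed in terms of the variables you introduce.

0^{p+p!} 1^{p+p!+2}

Assume L is regular; let p be its pumping constant.
Choose w = 0^p 1^{p+p!+2}. Since p ≠ (p+p!+2)-2 = p+p!, w ∈ L; and |w| ≥ p.
Write w = xyz as guaranteed by the lemma, with |xy| ≤ p and y is nonempty.
The first p characters of w are 0's, so xy (and hence y) consists only of 0's. Write y = 0^k, 1 ≤ k ≤ p.
Since 1 ≤ k ≤ p, k divides p!; set t = 1 + p!/k. Then xy^t z has p + (p!/k)·k = p + p! copies of 0. Now the 0-count is p+p! and (1-count)-2 = (p+p!+2)-2 = p+p!, so i ≠ j-2 fails. So xy^t z = 0^{p+p!} 1^{p+p!+2} ∉ L.
Contradiction. Therefore L is not regular.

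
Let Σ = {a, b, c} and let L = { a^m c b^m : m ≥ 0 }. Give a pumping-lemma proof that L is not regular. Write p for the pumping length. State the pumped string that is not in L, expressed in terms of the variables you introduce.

Assume L is regular. Let p be the pumping length given by the pumping lemma.
Take w = a^p c b^p ∈ L with |w| = 2p+1 ≥ p.
The pumping lemma gives a decomposition w = xyz where |xy| ≤ p and y is nonempty.
Because |xy| ≤ p and w begins with p copies of a, we have y = a^k with 1 ≤ k ≤ p.
Pump with i = 2: xy^2z = a^{p+k} c b^p, which would require p+k = p. But k ≥ 1, so xy^2z ∉ L.
This is a contradiction; hence L is not regular.

a^{p+k} c b^p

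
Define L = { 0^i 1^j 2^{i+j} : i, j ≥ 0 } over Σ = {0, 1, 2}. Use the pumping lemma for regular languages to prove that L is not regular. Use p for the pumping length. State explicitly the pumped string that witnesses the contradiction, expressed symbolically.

0^{p+k} 1^p 2^{2p}

Assume L is regular. Let p be the pumping length given by the pumping lemma.
Take w = 0^p 1^p 2^{2p} ∈ L (with i=j=p, i+j=2p), |w| = 4p ≥ p.
By the pumping lemma, w = xyz with |xy| ≤ p and y is nonempty.
Because |xy| ≤ p and w begins with p copies of 0, we have y = 0^k with 1 ≤ k ≤ p.
Consider xy^2z = 0^{p+k} 1^p 2^{2p}. Now the 0- and 1-counts sum to 2p+k, but the 2-count is 2p ≠ 2p+k. So xy^2z ∉ L.
Contradiction. Therefore L is not regular.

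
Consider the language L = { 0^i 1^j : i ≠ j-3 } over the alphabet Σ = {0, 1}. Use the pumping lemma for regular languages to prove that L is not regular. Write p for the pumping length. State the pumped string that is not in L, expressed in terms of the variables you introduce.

0^{p+p!} 1^{p+p!+3}

Suppose for contradiction that L is regular, and let p be the pumping length.
Choose w = 0^p 1^{p+p!+3}. Since p ≠ (p+p!+3)-3 = p+p!, w ∈ L; and |w| ≥ p.
The pumping lemma gives a decomposition w = xyz where |xy| ≤ p and |y| ≥ 1.
The first p characters of w are 0's, so xy (and hence y) consists only of 0's. Write y = 0^k, 1 ≤ k ≤ p.
Since 1 ≤ k ≤ p, k divides p!; set t = 1 + p!/k. Then xy^t z has p + (p!/k)·k = p + p! copies of 0. Now the 0-count is p+p! and (1-count)-3 = (p+p!+3)-3 = p+p!, so i ≠ j-3 fails. So xy^t z = 0^{p+p!} 1^{p+p!+3} ∉ L.
This contradicts the pumping lemma, so L is not regular.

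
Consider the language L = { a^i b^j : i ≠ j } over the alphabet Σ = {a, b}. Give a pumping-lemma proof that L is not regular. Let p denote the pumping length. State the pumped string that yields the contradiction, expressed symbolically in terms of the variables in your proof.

a^{p+p!} b^{p+p!}

Toward a contradiction, assume L is regular with pumping length p.
Choose w = a^p b^{p+p!}. Since p ≠ p+p!, w ∈ L; and |w| ≥ p.
The pumping lemma gives a decomposition w = xyz where |xy| ≤ p and |y| ≥ 1.
The first p characters of w are a's, so xy (and hence y) consists only of a's. Write y = a^k, 1 ≤ k ≤ p.
Since 1 ≤ k ≤ p, k divides p!; set t = 1 + p!/k. Then xy^t z has p + (p!/k)·k = p + p! copies of a. Now the a-count equals the b-count, so i ≠ j fails. So xy^t z = a^{p+p!} b^{p+p!} ∉ L.
This is a contradiction; hence L is not regular.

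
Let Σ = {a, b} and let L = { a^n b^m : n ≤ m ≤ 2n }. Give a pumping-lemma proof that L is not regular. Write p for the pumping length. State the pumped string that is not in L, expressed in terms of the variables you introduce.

a^{p+k} b^p

Toward a contradiction, assume L is regular with pumping length p.
Take w = a^p b^p ∈ L (since p ≤ p ≤ 2p), with |w| = 2p ≥ p.
The pumping lemma gives a decomposition w = xyz where |xy| ≤ p and |y| ≥ 1.
The first p characters of w are a's, so xy (and hence y) consists only of a's. Write y = a^k, 1 ≤ k ≤ p.
Pump with i = 2: xy^2z = a^{p+k} b^p. Now n = p+k > p = m, so the condition n ≤ m fails. Thus xy^2z ∉ L.
Contradiction. Therefore L is not regular.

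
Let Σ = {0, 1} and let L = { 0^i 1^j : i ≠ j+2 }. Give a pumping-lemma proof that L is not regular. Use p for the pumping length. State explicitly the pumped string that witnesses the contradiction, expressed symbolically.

0^{p+p!} 1^{p+p!-2}

Assume L is regular. Let p be the pumping length given by the pumping lemma.
Choose w = 0^p 1^{p+p!-2}. Since p ≠ (p+p!-2)+2 = p+p!, w ∈ L; and |w| ≥ p.
The pumping lemma gives a decomposition w = xyz where |xy| ≤ p and y is nonempty.
Because |xy| ≤ p and w begins with p copies of 0, we have y = 0^k with 1 ≤ k ≤ p.
Since 1 ≤ k ≤ p, k divides p!; set t = 1 + p!/k. Then xy^t z has p + (p!/k)·k = p + p! copies of 0. Now the 0-count is p+p! and (1-count)+2 = (p+p!-2)+2 = p+p!, so i ≠ j+2 fails. So xy^t z = 0^{p+p!} 1^{p+p!-2} ∉ L.
Contradiction. Therefore L is not regular.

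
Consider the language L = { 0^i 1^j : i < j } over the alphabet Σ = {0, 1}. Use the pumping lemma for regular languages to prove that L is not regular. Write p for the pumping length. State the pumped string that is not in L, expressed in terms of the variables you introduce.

0^{p+k} 1^{p+1}

Toward a contradiction, assume L is regular with pumping length p.
Choose w = 0^p 1^{p+1} ∈ L, with |w| = 2p+1 ≥ p.
The pumping lemma gives a decomposition w = xyz where |xy| ≤ p and |y| > 0.
Because |xy| ≤ p and w begins with p copies of 0, we have y = 0^k with 1 ≤ k ≤ p.
Consider xy^2z = 0^{p+k} 1^{p+1}. Since k ≥ 1, the 0-count p+k is at least p+1, so i < j fails; thus xy^2z ∉ L.
This contradicts the pumping lemma, so L is not regular.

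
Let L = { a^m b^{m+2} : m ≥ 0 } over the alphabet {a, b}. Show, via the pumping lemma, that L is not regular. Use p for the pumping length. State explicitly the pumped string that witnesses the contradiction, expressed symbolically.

a^{p+k} b^{p+2}

Assume L is regular; let p be its pumping constant.
Let w = a^p b^{p+2} ∈ L; note |w| = 2p+2 ≥ p.
By the pumping lemma, w = xyz with |xy| ≤ p and |y| ≥ 1.
Since the first p symbols of w are all a's and |xy| ≤ p, y lies entirely in the leading a-block: y = a^k for some k with 1 ≤ k ≤ p.
Pump with i = 2: xy^2z = a^{p+k} b^{p+2}. For this to lie in L we would need p+2 = (p+k)+2, which forces k = 0. But k ≥ 1, so xy^2z ∉ L.
Contradiction. Therefore L is not regular.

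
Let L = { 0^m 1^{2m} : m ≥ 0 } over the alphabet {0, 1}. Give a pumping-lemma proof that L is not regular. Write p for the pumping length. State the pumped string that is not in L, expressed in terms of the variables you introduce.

Toward a contradiction, assume L is regular with pumping length p.
Take w = 0^p 1^{2p}. Then w ∈ L and |w| = 3p ≥ p.
By the pumping lemma, w = xyz with |xy| ≤ p and |y| ≥ 1.
The first p characters of w are 0's, so xy (and hence y) consists only of 0's. Write y = 0^k, 1 ≤ k ≤ p.
Pump with i = 2: xy^2z = 0^{p+k} 1^{2p}. For this to lie in L we would need 2p = 2(p+k), which forces k = 0. But k ≥ 1, so xy^2z ∉ L.
This contradicts the pumping lemma, so L is not regular.

0^{p+k} 1^{2p}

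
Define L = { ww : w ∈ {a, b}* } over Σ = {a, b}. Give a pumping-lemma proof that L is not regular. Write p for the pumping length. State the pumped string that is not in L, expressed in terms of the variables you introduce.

a^{p+k} b^p a^p b^p

Assume L is regular; let p be its pumping constant.
Take w = a^p b^p a^p b^p = uu where u = a^pb^p; then w ∈ L and |w| = 4p ≥ p.
The pumping lemma gives a decomposition w = xyz where |xy| ≤ p and y is nonempty.
Since the first p symbols of w are all a's and |xy| ≤ p, y lies entirely in the leading a-block: y = a^k for some k with 1 ≤ k ≤ p.
Pump with i = 2: xy^2z = a^{p+k} b^p a^p b^p, of length 4p+k. Suppose this equals vv. The string starts with a and ends with b, so v does too; thus the boundary between the two copies of v is a b→a transition. There is exactly one such transition, at position 2p+k, so |v| = 2p+k and |vv| = 4p+2k ≠ 4p+k since k ≥ 1. So xy^2z ∉ L.
Contradiction. Therefore L is not regular.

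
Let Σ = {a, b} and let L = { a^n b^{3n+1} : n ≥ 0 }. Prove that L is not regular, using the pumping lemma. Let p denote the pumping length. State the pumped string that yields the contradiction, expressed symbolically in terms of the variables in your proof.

Suppose for contradiction that L is regular, and let p be the pumping length.
Choose w = a^p b^{3p+1}, which is in L with |w| = 4p+1 ≥ p.
Write w = xyz as guaranteed by the lemma, with |xy| ≤ p and y is nonempty.
The first p characters of w are a's, so xy (and hence y) consists only of a's. Write y = a^k, 1 ≤ k ≤ p.
Pump with i = 2: xy^2z = a^{p+k} b^{3p+1}. For this to lie in L we would need 3p+1 = 3(p+k)+1, which forces k = 0. But k ≥ 1, so xy^2z ∉ L.
This is a contradiction; hence L is not regular.

a^{p+k} b^{3p+1}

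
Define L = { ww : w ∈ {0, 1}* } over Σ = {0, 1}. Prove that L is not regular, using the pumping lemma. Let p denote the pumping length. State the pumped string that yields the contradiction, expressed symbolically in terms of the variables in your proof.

0^{p+k} 1^p 0^p 1^p

Toward a contradiction, assume L is regular with pumping length p.
Take w = 0^p 1^p 0^p 1^p = uu where u = 0^p1^p; then w ∈ L and |w| = 4p ≥ p.
By the pumping lemma, w = xyz with |xy| ≤ p and |y| > 0.
Since the first p symbols of w are all 0's and |xy| ≤ p, y lies entirely in the leading 0-block: y = 0^k for some k with 1 ≤ k ≤ p.
Pump with i = 2: xy^2z = 0^{p+k} 1^p 0^p 1^p, of length 4p+k. Suppose this equals vv. The string starts with 0 and ends with 1, so v does too; thus the boundary between the two copies of v is a 1→0 transition. There is exactly one such transition, at position 2p+k, so |v| = 2p+k and |vv| = 4p+2k ≠ 4p+k since k ≥ 1. So xy^2z ∉ L.
This is a contradiction; hence L is not regular.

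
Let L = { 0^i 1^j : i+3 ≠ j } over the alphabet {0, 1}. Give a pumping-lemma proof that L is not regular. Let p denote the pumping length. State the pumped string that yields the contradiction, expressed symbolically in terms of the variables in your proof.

Toward a contradiction, assume L is regular with pumping length p.
Choose w = 0^p 1^{p+p!+3}. Since p ≠ (p+p!+3)-3 = p+p!, w ∈ L; and |w| ≥ p.
By the pumping lemma, w = xyz with |xy| ≤ p and y is nonempty.
The first p characters of w are 0's, so xy (and hence y) consists only of 0's. Write y = 0^k, 1 ≤ k ≤ p.
Since 1 ≤ k ≤ p, k divides p!; set t = 1 + p!/k. Then xy^t z has p + (p!/k)·k = p + p! copies of 0. Now the 0-count is p+p! and (1-count)-3 = (p+p!+3)-3 = p+p!, so i+3 ≠ j fails. So xy^t z = 0^{p+p!} 1^{p+p!+3} ∉ L.
This is a contradiction; hence L is not regular.

0^{p+p!} 1^{p+p!+3}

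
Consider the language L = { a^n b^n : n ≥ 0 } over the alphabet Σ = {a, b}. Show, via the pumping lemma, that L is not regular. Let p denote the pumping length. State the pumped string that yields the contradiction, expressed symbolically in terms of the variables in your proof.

Suppose for contradiction that L is regular, and let p be the pumping length.
Choose w = a^p b^p, which is in L with |w| = 2p ≥ p.
Write w = xyz as guaranteed by the lemma, with |xy| ≤ p and |y| > 0.
The first p characters of w are a's, so xy (and hence y) consists only of a's. Write y = a^k, 1 ≤ k ≤ p.
Pump with i = 2: xy^2z = a^{p+k} b^p. For this to lie in L we would need p = p+k, which forces k = 0. But k ≥ 1, so xy^2z ∉ L.
This is a contradiction; hence L is not regular.

a^{p+k} b^p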